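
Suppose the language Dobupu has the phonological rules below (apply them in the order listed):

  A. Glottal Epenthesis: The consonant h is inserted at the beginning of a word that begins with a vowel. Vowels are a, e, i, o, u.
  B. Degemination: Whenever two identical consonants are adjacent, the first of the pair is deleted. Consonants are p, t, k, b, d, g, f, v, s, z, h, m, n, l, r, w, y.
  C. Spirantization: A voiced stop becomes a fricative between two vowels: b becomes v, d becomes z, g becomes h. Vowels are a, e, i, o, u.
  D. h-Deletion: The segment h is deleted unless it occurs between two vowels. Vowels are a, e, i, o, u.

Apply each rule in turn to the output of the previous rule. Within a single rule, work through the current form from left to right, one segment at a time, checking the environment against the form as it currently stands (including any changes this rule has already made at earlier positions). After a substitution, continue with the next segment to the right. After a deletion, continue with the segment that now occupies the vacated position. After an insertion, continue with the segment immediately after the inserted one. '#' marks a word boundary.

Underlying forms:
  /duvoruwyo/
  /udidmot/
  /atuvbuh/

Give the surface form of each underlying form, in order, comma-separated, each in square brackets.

/duvoruwyo/:
  A Glottal Epenthesis: no change — [duvoruwyo]
  B Degemination: no change — [duvoruwyo]
  C Spirantization: no change — [duvoruwyo]
  D h-Deletion: no change — [duvoruwyo]
/udidmot/:
  A Glottal Epenthesis: [udidmot] → [hudidmot]
  B Degemination: no change — [hudidmot]
  C Spirantization: [hudidmot] → [huzidmot]
  D h-Deletion: [huzidmot] → [uzidmot]
/atuvbuh/:
  A Glottal Epenthesis: [atuvbuh] → [hatuvbuh]
  B Degemination: no change — [hatuvbuh]
  C Spirantization: no change — [hatuvbuh]
  D h-Deletion: [hatuvbuh] → [atuvbu]

[duvoruwyo], [uzidmot], [atuvbu]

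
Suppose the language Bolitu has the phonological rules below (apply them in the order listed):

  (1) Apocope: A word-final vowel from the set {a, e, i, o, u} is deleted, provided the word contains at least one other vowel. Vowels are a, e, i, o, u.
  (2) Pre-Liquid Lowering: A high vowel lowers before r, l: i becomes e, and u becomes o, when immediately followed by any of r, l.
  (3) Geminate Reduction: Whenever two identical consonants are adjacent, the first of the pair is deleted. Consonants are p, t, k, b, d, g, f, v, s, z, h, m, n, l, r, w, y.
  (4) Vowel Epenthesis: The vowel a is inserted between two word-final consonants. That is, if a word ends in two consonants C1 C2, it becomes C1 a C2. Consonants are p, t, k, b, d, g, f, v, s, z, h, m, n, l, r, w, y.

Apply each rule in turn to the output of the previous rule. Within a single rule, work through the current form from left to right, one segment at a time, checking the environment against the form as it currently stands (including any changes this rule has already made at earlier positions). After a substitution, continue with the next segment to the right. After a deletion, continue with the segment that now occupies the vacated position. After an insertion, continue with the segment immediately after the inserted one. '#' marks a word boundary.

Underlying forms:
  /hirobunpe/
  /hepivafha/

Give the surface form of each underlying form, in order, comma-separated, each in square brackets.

[herobunap], [hepivafah]

/hirobunpe/:
  (1) Apocope: [hirobunpe] → [hirobunp]
  (2) Pre-Liquid Lowering: [hirobunp] → [herobunp]
  (3) Geminate Reduction: no change — [herobunp]
  (4) Vowel Epenthesis: [herobunp] → [herobunap]
/hepivafha/:
  (1) Apocope: [hepivafha] → [hepivafh]
  (2) Pre-Liquid Lowering: no change — [hepivafh]
  (3) Geminate Reduction: no change — [hepivafh]
  (4) Vowel Epenthesis: [hepivafh] → [hepivafah]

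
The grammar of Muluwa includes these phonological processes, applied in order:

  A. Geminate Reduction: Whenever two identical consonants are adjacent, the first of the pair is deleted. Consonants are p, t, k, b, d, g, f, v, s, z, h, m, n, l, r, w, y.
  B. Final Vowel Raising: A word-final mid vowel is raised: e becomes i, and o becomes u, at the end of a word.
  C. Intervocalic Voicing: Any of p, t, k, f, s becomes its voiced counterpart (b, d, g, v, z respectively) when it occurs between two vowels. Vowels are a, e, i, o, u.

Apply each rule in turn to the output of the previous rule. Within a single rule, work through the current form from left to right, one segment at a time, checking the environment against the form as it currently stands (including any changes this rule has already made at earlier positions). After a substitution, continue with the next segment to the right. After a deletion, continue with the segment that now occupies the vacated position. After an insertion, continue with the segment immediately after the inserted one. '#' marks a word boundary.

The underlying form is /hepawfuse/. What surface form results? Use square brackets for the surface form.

[hebawfuzi]

A Geminate Reduction: no change — [hepawfuse]
B Final Vowel Raising: [hepawfuse] → [hepawfusi]
C Intervocalic Voicing: [hepawfusi] → [hebawfuzi]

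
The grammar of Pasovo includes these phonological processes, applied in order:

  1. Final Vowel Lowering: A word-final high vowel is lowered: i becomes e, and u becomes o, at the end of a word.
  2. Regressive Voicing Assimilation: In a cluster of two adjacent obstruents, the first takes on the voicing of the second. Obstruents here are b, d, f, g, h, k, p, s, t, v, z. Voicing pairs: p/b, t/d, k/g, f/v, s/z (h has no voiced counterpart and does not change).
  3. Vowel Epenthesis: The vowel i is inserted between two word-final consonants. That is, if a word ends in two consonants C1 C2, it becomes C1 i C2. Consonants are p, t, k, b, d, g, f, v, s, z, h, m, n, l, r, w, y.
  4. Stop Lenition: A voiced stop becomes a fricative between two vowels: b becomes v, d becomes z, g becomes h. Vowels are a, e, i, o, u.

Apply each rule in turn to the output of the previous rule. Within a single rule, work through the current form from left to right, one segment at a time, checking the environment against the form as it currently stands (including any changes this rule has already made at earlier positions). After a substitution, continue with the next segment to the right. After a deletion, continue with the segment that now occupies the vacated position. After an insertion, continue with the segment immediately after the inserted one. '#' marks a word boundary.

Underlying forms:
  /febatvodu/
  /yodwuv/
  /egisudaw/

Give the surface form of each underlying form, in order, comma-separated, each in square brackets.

[fevadvozo], [yodwuv], [ehisuzaw]

/febatvodu/:
  1 Final Vowel Lowering: [febatvodu] → [febatvodo]
  2 Regressive Voicing Assimilation: [febatvodo] → [febadvodo]
  3 Vowel Epenthesis: no change — [febadvodo]
  4 Stop Lenition: [febadvodo] → [fevadvozo]
/yodwuv/:
  1 Final Vowel Lowering: no change — [yodwuv]
  2 Regressive Voicing Assimilation: no change — [yodwuv]
  3 Vowel Epenthesis: no change — [yodwuv]
  4 Stop Lenition: no change — [yodwuv]
/egisudaw/:
  1 Final Vowel Lowering: no change — [egisudaw]
  2 Regressive Voicing Assimilation: no change — [egisudaw]
  3 Vowel Epenthesis: no change — [egisudaw]
  4 Stop Lenition: [egisudaw] → [ehisuzaw]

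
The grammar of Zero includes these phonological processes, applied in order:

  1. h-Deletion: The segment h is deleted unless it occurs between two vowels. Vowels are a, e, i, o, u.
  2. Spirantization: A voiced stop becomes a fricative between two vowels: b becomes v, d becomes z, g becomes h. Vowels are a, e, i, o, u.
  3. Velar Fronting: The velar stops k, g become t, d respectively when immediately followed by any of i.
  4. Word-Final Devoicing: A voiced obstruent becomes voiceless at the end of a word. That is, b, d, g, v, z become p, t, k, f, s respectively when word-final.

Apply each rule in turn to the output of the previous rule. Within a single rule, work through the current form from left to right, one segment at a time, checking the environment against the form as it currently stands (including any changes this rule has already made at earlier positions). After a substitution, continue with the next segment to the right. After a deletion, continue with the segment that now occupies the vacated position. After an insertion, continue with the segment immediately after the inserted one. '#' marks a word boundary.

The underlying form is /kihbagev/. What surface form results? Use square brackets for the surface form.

1 h-Deletion: [kihbagev] → [kibagev]
2 Spirantization: [kibagev] → [kivahev]
3 Velar Fronting: [kivahev] → [tivahev]
4 Word-Final Devoicing: [tivahev] → [tivahef]

[tivahef]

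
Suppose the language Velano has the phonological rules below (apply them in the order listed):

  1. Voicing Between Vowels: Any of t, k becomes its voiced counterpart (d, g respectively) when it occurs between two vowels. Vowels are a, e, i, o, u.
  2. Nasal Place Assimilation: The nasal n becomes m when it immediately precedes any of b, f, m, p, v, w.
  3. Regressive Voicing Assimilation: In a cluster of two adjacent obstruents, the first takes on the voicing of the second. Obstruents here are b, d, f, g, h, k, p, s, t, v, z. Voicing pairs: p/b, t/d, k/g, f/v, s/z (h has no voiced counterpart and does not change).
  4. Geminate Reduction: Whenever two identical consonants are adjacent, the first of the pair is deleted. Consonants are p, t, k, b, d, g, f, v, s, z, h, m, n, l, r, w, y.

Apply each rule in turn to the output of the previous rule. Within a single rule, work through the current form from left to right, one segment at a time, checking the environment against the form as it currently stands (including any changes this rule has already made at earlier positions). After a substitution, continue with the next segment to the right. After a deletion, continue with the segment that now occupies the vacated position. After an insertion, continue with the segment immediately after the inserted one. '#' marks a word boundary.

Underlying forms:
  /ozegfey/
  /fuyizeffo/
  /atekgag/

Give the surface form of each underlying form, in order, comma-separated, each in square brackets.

/ozegfey/:
  1 Voicing Between Vowels: no change — [ozegfey]
  2 Nasal Place Assimilation: no change — [ozegfey]
  3 Regressive Voicing Assimilation: [ozegfey] → [ozekfey]
  4 Geminate Reduction: no change — [ozekfey]
/fuyizeffo/:
  1 Voicing Between Vowels: no change — [fuyizeffo]
  2 Nasal Place Assimilation: no change — [fuyizeffo]
  3 Regressive Voicing Assimilation: no change — [fuyizeffo]
  4 Geminate Reduction: [fuyizeffo] → [fuyizefo]
/atekgag/:
  1 Voicing Between Vowels: [atekgag] → [adekgag]
  2 Nasal Place Assimilation: no change — [adekgag]
  3 Regressive Voicing Assimilation: [adekgag] → [adeggag]
  4 Geminate Reduction: [adeggag] → [adegag]

[ozekfey], [fuyizefo], [adegag]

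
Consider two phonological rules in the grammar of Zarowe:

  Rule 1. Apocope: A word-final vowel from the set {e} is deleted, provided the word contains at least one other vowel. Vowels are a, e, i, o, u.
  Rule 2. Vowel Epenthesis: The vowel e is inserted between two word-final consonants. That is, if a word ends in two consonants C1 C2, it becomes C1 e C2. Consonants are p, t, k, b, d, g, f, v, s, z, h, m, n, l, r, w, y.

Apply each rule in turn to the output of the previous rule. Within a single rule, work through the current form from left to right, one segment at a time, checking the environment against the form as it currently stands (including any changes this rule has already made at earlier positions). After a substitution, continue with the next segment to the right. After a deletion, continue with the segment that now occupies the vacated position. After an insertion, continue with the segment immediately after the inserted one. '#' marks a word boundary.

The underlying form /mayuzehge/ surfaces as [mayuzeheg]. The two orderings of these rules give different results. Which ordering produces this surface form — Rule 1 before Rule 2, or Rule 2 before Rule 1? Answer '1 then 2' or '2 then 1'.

Order 1 then 2:
  1 Apocope: [mayuzehge] → [mayuzehg]
  2 Vowel Epenthesis: [mayuzehg] → [mayuzeheg]
  result: [mayuzeheg]
Order 2 then 1:
  2 Vowel Epenthesis: no change — [mayuzehge]
  1 Apocope: [mayuzehge] → [mayuzehg]
  result: [mayuzehg]

1 then 2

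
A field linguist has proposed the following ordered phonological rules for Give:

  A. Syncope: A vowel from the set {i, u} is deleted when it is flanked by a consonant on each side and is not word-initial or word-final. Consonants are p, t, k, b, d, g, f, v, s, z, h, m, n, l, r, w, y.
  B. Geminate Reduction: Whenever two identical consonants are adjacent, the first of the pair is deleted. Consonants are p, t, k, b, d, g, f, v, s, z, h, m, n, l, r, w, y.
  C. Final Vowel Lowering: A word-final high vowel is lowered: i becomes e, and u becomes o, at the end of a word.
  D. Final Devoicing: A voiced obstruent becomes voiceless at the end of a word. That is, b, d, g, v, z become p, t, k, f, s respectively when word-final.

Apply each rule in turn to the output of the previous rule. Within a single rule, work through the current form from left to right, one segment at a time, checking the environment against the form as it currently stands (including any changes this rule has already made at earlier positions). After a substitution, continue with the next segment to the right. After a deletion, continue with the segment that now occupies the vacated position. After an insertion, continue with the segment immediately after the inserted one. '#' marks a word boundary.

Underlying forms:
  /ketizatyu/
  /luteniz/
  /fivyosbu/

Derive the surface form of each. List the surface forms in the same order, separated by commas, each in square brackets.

/ketizatyu/:
  A Syncope: [ketizatyu] → [ketzatyu]
  B Geminate Reduction: no change — [ketzatyu]
  C Final Vowel Lowering: [ketzatyu] → [ketzatyo]
  D Final Devoicing: no change — [ketzatyo]
/luteniz/:
  A Syncope: [luteniz] → [ltenz]
  B Geminate Reduction: no change — [ltenz]
  C Final Vowel Lowering: no change — [ltenz]
  D Final Devoicing: [ltenz] → [ltens]
/fivyosbu/:
  A Syncope: [fivyosbu] → [fvyosbu]
  B Geminate Reduction: no change — [fvyosbu]
  C Final Vowel Lowering: [fvyosbu] → [fvyosbo]
  D Final Devoicing: no change — [fvyosbo]

[ketzatyo], [ltens], [fvyosbo]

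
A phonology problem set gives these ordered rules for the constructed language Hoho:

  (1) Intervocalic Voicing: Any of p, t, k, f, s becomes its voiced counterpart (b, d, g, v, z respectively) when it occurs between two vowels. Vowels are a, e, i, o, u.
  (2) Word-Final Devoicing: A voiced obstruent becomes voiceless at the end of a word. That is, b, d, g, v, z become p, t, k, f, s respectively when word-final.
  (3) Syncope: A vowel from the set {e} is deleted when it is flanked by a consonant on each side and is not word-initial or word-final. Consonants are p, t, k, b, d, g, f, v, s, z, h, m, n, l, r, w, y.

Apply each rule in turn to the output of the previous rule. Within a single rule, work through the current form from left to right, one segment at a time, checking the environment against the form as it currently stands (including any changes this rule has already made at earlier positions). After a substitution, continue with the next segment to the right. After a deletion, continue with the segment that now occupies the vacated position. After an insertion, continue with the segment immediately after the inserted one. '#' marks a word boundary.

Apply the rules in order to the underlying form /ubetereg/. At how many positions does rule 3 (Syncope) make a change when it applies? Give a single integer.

3

(1) Intervocalic Voicing: [ubetereg] → [ubedereg]
(2) Word-Final Devoicing: [ubedereg] → [ubederek]
(3) Syncope: [ubederek] → [ubdrk]
Rule 3 changed 3 position(s).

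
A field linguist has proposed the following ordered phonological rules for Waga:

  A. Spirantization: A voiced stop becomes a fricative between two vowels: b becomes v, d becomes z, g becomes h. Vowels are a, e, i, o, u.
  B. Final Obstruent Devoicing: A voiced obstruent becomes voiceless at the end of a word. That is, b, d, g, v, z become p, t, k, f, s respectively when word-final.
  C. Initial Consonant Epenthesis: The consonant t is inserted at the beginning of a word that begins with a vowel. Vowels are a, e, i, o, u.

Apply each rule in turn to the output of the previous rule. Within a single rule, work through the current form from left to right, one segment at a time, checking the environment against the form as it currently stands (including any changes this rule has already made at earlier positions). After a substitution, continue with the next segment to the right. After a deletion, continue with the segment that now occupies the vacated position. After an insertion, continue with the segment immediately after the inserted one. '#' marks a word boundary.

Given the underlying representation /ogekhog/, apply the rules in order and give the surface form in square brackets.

[tohekhok]

A Spirantization: [ogekhog] → [ohekhog]
B Final Obstruent Devoicing: [ohekhog] → [ohekhok]
C Initial Consonant Epenthesis: [ohekhok] → [tohekhok]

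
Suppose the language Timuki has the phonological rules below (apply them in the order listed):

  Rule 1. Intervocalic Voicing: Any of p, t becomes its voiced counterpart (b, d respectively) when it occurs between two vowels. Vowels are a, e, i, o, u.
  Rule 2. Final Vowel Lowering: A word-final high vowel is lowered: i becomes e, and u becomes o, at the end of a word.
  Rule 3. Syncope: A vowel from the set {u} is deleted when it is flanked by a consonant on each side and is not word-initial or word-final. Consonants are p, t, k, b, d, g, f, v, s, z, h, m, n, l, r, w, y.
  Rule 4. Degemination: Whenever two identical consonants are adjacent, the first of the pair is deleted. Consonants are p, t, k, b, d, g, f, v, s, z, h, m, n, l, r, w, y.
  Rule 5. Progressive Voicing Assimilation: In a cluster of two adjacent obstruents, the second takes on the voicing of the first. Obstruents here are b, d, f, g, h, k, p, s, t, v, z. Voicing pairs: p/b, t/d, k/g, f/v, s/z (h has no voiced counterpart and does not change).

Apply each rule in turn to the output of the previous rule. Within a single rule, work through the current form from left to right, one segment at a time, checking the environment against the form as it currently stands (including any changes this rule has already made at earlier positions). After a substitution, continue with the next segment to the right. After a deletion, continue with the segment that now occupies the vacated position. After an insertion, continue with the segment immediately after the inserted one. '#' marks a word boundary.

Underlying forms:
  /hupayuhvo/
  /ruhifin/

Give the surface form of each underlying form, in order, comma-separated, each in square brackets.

[hpayhfo], [rhifin]

/hupayuhvo/:
  Rule 1 Intervocalic Voicing: [hupayuhvo] → [hubayuhvo]
  Rule 2 Final Vowel Lowering: no change — [hubayuhvo]
  Rule 3 Syncope: [hubayuhvo] → [hbayhvo]
  Rule 4 Degemination: no change — [hbayhvo]
  Rule 5 Progressive Voicing Assimilation: [hbayhvo] → [hpayhfo]
/ruhifin/:
  Rule 1 Intervocalic Voicing: no change — [ruhifin]
  Rule 2 Final Vowel Lowering: no change — [ruhifin]
  Rule 3 Syncope: [ruhifin] → [rhifin]
  Rule 4 Degemination: no change — [rhifin]
  Rule 5 Progressive Voicing Assimilation: no change — [rhifin]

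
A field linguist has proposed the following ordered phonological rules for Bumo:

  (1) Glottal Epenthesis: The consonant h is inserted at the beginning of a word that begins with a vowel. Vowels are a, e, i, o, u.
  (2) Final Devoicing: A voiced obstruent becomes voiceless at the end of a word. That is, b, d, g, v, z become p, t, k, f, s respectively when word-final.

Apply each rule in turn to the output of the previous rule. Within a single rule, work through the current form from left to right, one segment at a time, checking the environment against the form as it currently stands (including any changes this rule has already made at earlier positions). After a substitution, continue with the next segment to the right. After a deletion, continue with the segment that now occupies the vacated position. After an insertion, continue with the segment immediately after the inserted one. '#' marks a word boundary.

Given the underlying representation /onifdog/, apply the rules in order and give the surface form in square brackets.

(1) Glottal Epenthesis: [onifdog] → [honifdog]
(2) Final Devoicing: [honifdog] → [honifdok]

[honifdok]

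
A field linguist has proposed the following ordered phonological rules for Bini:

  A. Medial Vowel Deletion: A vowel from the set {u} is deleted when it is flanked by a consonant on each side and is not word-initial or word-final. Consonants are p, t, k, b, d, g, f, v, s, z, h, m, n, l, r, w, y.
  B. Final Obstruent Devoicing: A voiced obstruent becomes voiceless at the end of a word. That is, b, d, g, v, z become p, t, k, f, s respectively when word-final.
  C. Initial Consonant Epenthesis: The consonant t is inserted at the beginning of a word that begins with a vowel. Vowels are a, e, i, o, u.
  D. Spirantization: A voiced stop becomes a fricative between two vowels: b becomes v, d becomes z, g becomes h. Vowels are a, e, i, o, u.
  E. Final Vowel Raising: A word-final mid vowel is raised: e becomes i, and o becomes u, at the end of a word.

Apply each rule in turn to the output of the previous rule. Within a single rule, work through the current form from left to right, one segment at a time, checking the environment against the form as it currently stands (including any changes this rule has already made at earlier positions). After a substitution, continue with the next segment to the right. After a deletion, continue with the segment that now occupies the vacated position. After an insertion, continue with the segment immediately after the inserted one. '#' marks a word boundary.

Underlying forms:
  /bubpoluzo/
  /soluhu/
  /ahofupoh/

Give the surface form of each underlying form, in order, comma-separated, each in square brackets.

/bubpoluzo/:
  A Medial Vowel Deletion: [bubpoluzo] → [bbpolzo]
  B Final Obstruent Devoicing: no change — [bbpolzo]
  C Initial Consonant Epenthesis: no change — [bbpolzo]
  D Spirantization: no change — [bbpolzo]
  E Final Vowel Raising: [bbpolzo] → [bbpolzu]
/soluhu/:
  A Medial Vowel Deletion: [soluhu] → [solhu]
  B Final Obstruent Devoicing: no change — [solhu]
  C Initial Consonant Epenthesis: no change — [solhu]
  D Spirantization: no change — [solhu]
  E Final Vowel Raising: no change — [solhu]
/ahofupoh/:
  A Medial Vowel Deletion: [ahofupoh] → [ahofpoh]
  B Final Obstruent Devoicing: no change — [ahofpoh]
  C Initial Consonant Epenthesis: [ahofpoh] → [tahofpoh]
  D Spirantization: no change — [tahofpoh]
  E Final Vowel Raising: no change — [tahofpoh]

[bbpolzu], [solhu], [tahofpoh]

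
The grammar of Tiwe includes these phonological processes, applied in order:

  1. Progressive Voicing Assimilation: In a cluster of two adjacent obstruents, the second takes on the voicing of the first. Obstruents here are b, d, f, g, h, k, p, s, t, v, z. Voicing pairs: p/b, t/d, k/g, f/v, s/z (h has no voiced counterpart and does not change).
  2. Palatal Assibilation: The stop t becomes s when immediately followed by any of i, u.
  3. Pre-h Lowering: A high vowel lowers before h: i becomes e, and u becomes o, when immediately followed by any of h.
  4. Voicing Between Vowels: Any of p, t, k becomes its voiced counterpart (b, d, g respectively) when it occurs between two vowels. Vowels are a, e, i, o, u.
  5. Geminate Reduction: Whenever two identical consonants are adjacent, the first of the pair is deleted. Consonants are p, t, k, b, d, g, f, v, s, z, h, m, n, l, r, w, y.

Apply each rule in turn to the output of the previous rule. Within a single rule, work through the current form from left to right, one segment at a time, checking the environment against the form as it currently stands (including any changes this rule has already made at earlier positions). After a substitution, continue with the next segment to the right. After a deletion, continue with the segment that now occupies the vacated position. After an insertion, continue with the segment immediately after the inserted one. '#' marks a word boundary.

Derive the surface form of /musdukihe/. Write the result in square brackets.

[musugehe]

1 Progressive Voicing Assimilation: [musdukihe] → [mustukihe]
2 Palatal Assibilation: [mustukihe] → [mussukihe]
3 Pre-h Lowering: [mussukihe] → [mussukehe]
4 Voicing Between Vowels: [mussukehe] → [mussugehe]
5 Geminate Reduction: [mussugehe] → [musugehe]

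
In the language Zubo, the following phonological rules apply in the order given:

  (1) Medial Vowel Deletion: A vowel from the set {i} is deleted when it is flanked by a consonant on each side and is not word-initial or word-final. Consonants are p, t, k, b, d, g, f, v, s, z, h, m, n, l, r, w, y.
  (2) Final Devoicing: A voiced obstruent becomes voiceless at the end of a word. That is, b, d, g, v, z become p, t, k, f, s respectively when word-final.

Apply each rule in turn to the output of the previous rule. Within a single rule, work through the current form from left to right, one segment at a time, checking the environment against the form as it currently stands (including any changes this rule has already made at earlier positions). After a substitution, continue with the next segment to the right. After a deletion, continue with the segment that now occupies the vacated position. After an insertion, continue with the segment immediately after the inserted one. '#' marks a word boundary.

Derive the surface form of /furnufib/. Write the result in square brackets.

(1) Medial Vowel Deletion: [furnufib] → [furnufb]
(2) Final Devoicing: [furnufb] → [furnufp]

[furnufp]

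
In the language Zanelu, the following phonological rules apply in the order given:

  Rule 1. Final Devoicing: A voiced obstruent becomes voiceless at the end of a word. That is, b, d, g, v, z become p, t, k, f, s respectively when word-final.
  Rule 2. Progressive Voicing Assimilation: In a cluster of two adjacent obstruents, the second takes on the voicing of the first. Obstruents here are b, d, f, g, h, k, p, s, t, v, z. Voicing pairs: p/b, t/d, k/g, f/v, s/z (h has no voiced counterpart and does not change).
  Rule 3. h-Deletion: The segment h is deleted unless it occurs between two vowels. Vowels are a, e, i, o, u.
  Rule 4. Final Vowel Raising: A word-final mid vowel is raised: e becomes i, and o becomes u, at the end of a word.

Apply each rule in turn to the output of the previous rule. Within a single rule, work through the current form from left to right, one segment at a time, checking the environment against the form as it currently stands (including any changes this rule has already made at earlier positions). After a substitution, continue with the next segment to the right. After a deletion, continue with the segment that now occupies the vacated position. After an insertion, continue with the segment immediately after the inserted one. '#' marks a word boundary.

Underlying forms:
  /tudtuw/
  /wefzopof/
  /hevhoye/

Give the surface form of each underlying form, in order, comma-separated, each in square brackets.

[tudduw], [wefsopof], [evoyi]

/tudtuw/:
  Rule 1 Final Devoicing: no change — [tudtuw]
  Rule 2 Progressive Voicing Assimilation: [tudtuw] → [tudduw]
  Rule 3 h-Deletion: no change — [tudduw]
  Rule 4 Final Vowel Raising: no change — [tudduw]
/wefzopof/:
  Rule 1 Final Devoicing: no change — [wefzopof]
  Rule 2 Progressive Voicing Assimilation: [wefzopof] → [wefsopof]
  Rule 3 h-Deletion: no change — [wefsopof]
  Rule 4 Final Vowel Raising: no change — [wefsopof]
/hevhoye/:
  Rule 1 Final Devoicing: no change — [hevhoye]
  Rule 2 Progressive Voicing Assimilation: no change — [hevhoye]
  Rule 3 h-Deletion: [hevhoye] → [evoye]
  Rule 4 Final Vowel Raising: [evoye] → [evoyi]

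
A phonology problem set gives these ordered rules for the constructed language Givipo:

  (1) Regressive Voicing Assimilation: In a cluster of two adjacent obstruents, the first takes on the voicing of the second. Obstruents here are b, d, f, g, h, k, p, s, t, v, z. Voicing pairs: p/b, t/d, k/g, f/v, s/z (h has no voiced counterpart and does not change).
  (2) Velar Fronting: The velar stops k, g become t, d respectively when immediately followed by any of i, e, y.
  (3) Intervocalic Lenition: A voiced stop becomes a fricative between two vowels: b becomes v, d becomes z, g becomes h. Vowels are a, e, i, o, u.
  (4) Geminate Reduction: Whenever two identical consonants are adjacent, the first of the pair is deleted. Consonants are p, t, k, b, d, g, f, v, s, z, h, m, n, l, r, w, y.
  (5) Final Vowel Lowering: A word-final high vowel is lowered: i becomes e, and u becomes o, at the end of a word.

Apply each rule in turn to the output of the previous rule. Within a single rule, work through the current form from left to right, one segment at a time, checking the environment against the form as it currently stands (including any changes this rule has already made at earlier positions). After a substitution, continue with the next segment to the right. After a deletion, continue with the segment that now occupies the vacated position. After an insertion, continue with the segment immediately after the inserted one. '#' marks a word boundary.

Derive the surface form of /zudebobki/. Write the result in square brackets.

(1) Regressive Voicing Assimilation: [zudebobki] → [zudebopki]
(2) Velar Fronting: [zudebopki] → [zudebopti]
(3) Intervocalic Lenition: [zudebopti] → [zuzevopti]
(4) Geminate Reduction: no change — [zuzevopti]
(5) Final Vowel Lowering: [zuzevopti] → [zuzevopte]

[zuzevopte]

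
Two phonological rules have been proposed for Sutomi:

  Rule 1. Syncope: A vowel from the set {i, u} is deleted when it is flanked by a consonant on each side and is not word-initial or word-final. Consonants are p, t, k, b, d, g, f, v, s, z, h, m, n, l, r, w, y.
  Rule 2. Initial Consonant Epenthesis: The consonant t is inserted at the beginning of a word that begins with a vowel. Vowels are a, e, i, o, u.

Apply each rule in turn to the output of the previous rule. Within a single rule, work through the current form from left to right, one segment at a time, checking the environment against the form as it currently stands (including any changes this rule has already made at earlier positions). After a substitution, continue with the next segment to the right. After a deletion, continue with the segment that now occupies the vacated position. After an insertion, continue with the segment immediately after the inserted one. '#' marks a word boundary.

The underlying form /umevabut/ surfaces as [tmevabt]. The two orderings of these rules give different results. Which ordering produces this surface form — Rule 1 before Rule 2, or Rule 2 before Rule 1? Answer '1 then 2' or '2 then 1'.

Order 1 then 2:
  1 Syncope: [umevabut] → [umevabt]
  2 Initial Consonant Epenthesis: [umevabt] → [tumevabt]
  result: [tumevabt]
Order 2 then 1:
  2 Initial Consonant Epenthesis: [umevabut] → [tumevabut]
  1 Syncope: [tumevabut] → [tmevabt]
  result: [tmevabt]

2 then 1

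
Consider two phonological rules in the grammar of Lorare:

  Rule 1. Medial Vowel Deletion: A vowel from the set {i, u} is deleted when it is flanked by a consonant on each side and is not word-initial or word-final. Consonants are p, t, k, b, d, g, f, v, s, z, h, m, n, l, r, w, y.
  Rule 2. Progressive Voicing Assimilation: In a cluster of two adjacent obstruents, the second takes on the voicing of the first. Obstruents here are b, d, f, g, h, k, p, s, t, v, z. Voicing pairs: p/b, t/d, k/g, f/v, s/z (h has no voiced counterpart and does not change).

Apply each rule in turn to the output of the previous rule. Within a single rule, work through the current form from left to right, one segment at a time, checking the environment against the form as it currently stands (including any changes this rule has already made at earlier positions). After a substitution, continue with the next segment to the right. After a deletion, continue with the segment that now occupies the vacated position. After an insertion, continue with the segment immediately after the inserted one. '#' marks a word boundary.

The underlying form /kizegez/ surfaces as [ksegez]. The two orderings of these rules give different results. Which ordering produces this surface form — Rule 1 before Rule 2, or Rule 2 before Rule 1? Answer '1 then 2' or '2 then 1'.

1 then 2

Order 1 then 2:
  1 Medial Vowel Deletion: [kizegez] → [kzegez]
  2 Progressive Voicing Assimilation: [kzegez] → [ksegez]
  result: [ksegez]
Order 2 then 1:
  2 Progressive Voicing Assimilation: no change — [kizegez]
  1 Medial Vowel Deletion: [kizegez] → [kzegez]
  result: [kzegez]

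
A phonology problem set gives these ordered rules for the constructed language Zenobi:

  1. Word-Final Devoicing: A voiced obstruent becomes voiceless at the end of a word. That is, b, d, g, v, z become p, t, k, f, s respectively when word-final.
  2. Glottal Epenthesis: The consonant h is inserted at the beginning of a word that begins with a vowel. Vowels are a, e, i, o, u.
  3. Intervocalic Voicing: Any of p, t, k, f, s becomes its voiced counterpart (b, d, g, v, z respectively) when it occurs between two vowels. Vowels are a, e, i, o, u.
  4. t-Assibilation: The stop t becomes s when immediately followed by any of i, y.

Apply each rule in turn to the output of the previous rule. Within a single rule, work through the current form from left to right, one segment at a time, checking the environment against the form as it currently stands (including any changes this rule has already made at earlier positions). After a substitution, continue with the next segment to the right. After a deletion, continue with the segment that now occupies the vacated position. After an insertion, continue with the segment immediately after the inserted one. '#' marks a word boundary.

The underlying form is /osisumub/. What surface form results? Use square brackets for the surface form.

1 Word-Final Devoicing: [osisumub] → [osisumup]
2 Glottal Epenthesis: [osisumup] → [hosisumup]
3 Intervocalic Voicing: [hosisumup] → [hozizumup]
4 t-Assibilation: no change — [hozizumup]

[hozizumup]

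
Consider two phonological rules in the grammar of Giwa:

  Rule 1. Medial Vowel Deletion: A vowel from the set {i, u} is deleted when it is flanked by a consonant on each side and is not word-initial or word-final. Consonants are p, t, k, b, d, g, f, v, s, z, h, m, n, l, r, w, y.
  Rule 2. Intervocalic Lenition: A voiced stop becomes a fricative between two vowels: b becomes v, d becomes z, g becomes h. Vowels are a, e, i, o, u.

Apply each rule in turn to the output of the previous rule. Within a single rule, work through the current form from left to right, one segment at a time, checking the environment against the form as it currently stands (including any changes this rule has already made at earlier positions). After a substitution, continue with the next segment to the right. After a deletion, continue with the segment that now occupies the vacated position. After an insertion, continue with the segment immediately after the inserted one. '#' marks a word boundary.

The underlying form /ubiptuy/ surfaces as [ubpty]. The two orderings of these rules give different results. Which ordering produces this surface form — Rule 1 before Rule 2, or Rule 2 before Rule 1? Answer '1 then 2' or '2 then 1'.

Order 1 then 2:
  1 Medial Vowel Deletion: [ubiptuy] → [ubpty]
  2 Intervocalic Lenition: no change — [ubpty]
  result: [ubpty]
Order 2 then 1:
  2 Intervocalic Lenition: [ubiptuy] → [uviptuy]
  1 Medial Vowel Deletion: [uviptuy] → [uvpty]
  result: [uvpty]

1 then 2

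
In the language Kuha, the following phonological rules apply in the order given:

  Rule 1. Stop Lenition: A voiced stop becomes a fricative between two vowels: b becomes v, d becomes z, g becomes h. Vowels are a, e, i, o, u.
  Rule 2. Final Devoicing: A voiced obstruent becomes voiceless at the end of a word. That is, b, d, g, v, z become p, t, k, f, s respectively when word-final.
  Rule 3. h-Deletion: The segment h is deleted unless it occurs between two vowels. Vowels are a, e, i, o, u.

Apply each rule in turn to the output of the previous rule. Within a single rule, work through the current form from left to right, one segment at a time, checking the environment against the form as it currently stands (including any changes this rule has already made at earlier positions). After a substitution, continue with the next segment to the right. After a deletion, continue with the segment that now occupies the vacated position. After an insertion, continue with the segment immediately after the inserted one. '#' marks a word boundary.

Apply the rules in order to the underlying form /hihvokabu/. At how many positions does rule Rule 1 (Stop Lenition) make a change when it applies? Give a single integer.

1

Rule 1 Stop Lenition: [hihvokabu] → [hihvokavu]
Rule 2 Final Devoicing: no change — [hihvokavu]
Rule 3 h-Deletion: [hihvokavu] → [ivokavu]
Rule Rule 1 changed 1 position(s).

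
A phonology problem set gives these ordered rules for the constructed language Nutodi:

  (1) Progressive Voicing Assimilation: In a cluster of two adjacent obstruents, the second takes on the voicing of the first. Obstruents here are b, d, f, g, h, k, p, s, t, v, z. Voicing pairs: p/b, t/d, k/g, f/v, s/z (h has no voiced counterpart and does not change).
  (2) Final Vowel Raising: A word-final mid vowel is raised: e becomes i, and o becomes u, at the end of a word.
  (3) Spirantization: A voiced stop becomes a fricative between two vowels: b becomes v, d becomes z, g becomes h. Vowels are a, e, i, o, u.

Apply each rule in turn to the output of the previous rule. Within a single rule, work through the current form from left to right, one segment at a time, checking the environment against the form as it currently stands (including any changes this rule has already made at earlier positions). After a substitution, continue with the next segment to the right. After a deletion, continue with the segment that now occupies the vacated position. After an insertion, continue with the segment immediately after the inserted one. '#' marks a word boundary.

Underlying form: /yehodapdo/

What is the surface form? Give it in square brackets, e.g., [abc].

[yehozaptu]

(1) Progressive Voicing Assimilation: [yehodapdo] → [yehodapto]
(2) Final Vowel Raising: [yehodapto] → [yehodaptu]
(3) Spirantization: [yehodaptu] → [yehozaptu]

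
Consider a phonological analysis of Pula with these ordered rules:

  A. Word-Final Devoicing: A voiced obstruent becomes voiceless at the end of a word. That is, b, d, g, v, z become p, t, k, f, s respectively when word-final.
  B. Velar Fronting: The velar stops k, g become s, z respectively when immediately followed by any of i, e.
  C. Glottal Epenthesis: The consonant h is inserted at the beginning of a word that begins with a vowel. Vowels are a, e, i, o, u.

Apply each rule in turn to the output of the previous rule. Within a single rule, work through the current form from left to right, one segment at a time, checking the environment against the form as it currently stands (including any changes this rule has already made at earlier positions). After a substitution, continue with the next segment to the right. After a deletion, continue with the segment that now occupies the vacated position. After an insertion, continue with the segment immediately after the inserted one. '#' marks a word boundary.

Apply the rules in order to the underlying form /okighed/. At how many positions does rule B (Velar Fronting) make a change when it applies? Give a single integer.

1

A Word-Final Devoicing: [okighed] → [okighet]
B Velar Fronting: [okighet] → [osighet]
C Glottal Epenthesis: [osighet] → [hosighet]
Rule B changed 1 position(s).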